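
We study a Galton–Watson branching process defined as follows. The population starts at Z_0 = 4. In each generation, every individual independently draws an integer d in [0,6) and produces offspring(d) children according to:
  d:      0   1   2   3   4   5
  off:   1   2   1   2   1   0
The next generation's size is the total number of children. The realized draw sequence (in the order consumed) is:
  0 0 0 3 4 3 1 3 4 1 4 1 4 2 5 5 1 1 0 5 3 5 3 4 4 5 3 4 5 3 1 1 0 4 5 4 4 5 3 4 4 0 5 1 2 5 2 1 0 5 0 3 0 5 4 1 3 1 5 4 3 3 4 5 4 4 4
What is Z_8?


13

gen 0: Z_0=4, draws=[0, 0, 0, 3], offspring=[1, 1, 1, 2], Z_1=5
gen 1: Z_1=5, draws=[4, 3, 1, 3, 4], offspring=[1, 2, 2, 2, 1], Z_2=8
gen 2: Z_2=8, draws=[1, 4, 1, 4, 2, 5, 5, 1], offspring=[2, 1, 2, 1, 1, 0, 0, 2], Z_3=9
gen 3: Z_3=9, draws=[1, 0, 5, 3, 5, 3, 4, 4, 5], offspring=[2, 1, 0, 2, 0, 2, 1, 1, 0], Z_4=9
gen 4: Z_4=9, draws=[3, 4, 5, 3, 1, 1, 0, 4, 5], offspring=[2, 1, 0, 2, 2, 2, 1, 1, 0], Z_5=11
gen 5: Z_5=11, draws=[4, 4, 5, 3, 4, 4, 0, 5, 1, 2, 5], offspring=[1, 1, 0, 2, 1, 1, 1, 0, 2, 1, 0], Z_6=10
gen 6: Z_6=10, draws=[2, 1, 0, 5, 0, 3, 0, 5, 4, 1], offspring=[1, 2, 1, 0, 1, 2, 1, 0, 1, 2], Z_7=11
gen 7: Z_7=11, draws=[3, 1, 5, 4, 3, 3, 4, 5, 4, 4, 4], offspring=[2, 2, 0, 1, 2, 2, 1, 0, 1, 1, 1], Z_8=13


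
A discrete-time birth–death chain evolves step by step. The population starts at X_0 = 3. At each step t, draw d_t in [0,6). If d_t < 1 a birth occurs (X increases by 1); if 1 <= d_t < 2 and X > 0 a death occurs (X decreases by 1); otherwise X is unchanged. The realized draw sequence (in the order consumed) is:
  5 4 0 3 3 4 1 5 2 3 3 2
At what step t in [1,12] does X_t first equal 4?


t=0: X=3, d=5 → hold, X_1=3
t=1: X=3, d=4 → hold, X_2=3
t=2: X=3, d=0 → birth, X_3=4
t=3: X=4, d=3 → hold, X_4=4
t=4: X=4, d=3 → hold, X_5=4
t=5: X=4, d=4 → hold, X_6=4
t=6: X=4, d=1 → death, X_7=3
t=7: X=3, d=5 → hold, X_8=3
t=8: X=3, d=2 → hold, X_9=3
t=9: X=3, d=3 → hold, X_10=3
t=10: X=3, d=3 → hold, X_11=3
t=11: X=3, d=2 → hold, X_12=3

3


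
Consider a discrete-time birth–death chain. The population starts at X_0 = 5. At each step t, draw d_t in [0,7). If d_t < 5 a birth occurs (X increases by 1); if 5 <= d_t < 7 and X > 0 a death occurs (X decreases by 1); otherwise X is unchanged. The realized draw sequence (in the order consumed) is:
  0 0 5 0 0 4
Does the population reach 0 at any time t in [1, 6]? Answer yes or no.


t=0: X=5, d=0 → birth, X_1=6
t=1: X=6, d=0 → birth, X_2=7
t=2: X=7, d=5 → death, X_3=6
t=3: X=6, d=0 → birth, X_4=7
t=4: X=7, d=0 → birth, X_5=8
t=5: X=8, d=4 → birth, X_6=9

no


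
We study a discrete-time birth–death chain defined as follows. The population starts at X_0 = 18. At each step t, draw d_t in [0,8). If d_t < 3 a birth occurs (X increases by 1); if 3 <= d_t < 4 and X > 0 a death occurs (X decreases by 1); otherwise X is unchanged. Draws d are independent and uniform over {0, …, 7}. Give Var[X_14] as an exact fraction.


49/8

X can drop by at most 1 per step and X_0 = 18 > T = 14, so X_t >= 18 − t >= 4 > 0 for every t <= 14: the floor at 0 (the 'and X > 0' condition) never binds. Hence X_14 = X_0 + Σ_{t<14} Y_t with i.i.d. increments Y_t = y(d_t) ∈ {+1, −1, 0}.
Outcome values over d=0..7: [1, 1, 1, -1, 0, 0, 0, 0]
Σy = 2, Σy² = 4, M = 8
μ = 2/8 = 1/4,  σ² = 4/8 − (1/4)² = 7/16
Independent increments: Var[X_14] = 14·σ² = 14·(7/16) = 49/8


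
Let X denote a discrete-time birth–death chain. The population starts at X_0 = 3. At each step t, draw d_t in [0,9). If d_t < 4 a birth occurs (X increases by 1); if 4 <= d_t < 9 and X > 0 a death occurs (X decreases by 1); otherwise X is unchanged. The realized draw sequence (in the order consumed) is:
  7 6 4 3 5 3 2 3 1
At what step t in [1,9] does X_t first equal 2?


1

t=0: X=3, d=7 → death, X_1=2
t=1: X=2, d=6 → death, X_2=1
t=2: X=1, d=4 → death, X_3=0
t=3: X=0, d=3 → birth, X_4=1
t=4: X=1, d=5 → death, X_5=0
t=5: X=0, d=3 → birth, X_6=1
t=6: X=1, d=2 → birth, X_7=2
t=7: X=2, d=3 → birth, X_8=3
t=8: X=3, d=1 → birth, X_9=4


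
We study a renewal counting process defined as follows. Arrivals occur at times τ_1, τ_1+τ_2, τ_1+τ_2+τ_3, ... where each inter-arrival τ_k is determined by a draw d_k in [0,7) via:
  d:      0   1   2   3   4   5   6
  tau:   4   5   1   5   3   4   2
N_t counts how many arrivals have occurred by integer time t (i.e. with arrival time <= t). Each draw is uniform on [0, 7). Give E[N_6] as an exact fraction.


Inter-arrival values over d=0..6: [4, 5, 1, 5, 3, 4, 2]
Each d has probability 1/7, so the pmf of τ is: f(1) = 1/7, f(2) = 1/7, f(3) = 1/7, f(4) = 2/7, f(5) = 2/7
Renewal equation for m(n) = E[N_n]: condition on τ_1 = k (if k <= n, one arrival plus a fresh copy on the remaining n−k steps): m(n) = F(n) + Σ_{k<=n} f(k)·m(n−k), where F(n) = P(τ <= n) and m(0) = 0
m(1) = F(1) = 1/7
m(2) = F(2) + f(1)·m(1) = 2/7 + 1/7·1/7 = 15/49
m(3) = F(3) + f(1)·m(2) + f(2)·m(1) = 3/7 + 1/7·15/49 + 1/7·1/7 = 169/343
m(4) = F(4) + f(1)·m(3) + f(2)·m(2) + f(3)·m(1) = 5/7 + 1/7·169/343 + 1/7·15/49 + 1/7·1/7 = 2038/2401
m(5) = F(5) + f(1)·m(4) + f(2)·m(3) + f(3)·m(2) + f(4)·m(1) = 1 + 1/7·2038/2401 + 1/7·169/343 + 1/7·15/49 + 2/7·1/7 = 21449/16807
m(6) = F(6) + f(1)·m(5) + f(2)·m(4) + f(3)·m(3) + f(4)·m(2) + f(5)·m(1) = 1 + 1/7·21449/16807 + 1/7·2038/2401 + 1/7·169/343 + 2/7·15/49 + 2/7·1/7 = 176737/117649
E[N_6] = m(6) = 176737/117649

176737/117649


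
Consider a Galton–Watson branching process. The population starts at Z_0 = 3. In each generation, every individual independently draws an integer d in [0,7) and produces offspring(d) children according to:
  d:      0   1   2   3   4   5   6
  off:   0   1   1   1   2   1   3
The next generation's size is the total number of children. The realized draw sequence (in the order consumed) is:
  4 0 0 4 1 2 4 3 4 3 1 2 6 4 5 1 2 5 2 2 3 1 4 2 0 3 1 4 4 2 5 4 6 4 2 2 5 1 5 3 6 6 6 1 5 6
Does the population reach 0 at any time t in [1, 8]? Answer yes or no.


no

gen 0: Z_0=3, draws=[4, 0, 0], offspring=[2, 0, 0], Z_1=2
gen 1: Z_1=2, draws=[4, 1], offspring=[2, 1], Z_2=3
gen 2: Z_2=3, draws=[2, 4, 3], offspring=[1, 2, 1], Z_3=4
gen 3: Z_3=4, draws=[4, 3, 1, 2], offspring=[2, 1, 1, 1], Z_4=5
gen 4: Z_4=5, draws=[6, 4, 5, 1, 2], offspring=[3, 2, 1, 1, 1], Z_5=8
gen 5: Z_5=8, draws=[5, 2, 2, 3, 1, 4, 2, 0], offspring=[1, 1, 1, 1, 1, 2, 1, 0], Z_6=8
gen 6: Z_6=8, draws=[3, 1, 4, 4, 2, 5, 4, 6], offspring=[1, 1, 2, 2, 1, 1, 2, 3], Z_7=13
gen 7: Z_7=13, draws=[4, 2, 2, 5, 1, 5, 3, 6, 6, 6, 1, 5, 6], offspring=[2, 1, 1, 1, 1, 1, 1, 3, 3, 3, 1, 1, 3], Z_8=22


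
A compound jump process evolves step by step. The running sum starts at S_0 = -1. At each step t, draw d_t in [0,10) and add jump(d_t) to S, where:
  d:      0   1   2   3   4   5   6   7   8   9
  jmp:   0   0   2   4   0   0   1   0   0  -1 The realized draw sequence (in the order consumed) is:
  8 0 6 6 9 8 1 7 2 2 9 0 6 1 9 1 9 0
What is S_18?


2

t=0: S=-1, d=8, jump=0, S_1=-1
t=1: S=-1, d=0, jump=0, S_2=-1
t=2: S=-1, d=6, jump=1, S_3=0
t=3: S=0, d=6, jump=1, S_4=1
t=4: S=1, d=9, jump=-1, S_5=0
t=5: S=0, d=8, jump=0, S_6=0
t=6: S=0, d=1, jump=0, S_7=0
t=7: S=0, d=7, jump=0, S_8=0
t=8: S=0, d=2, jump=2, S_9=2
t=9: S=2, d=2, jump=2, S_10=4
t=10: S=4, d=9, jump=-1, S_11=3
t=11: S=3, d=0, jump=0, S_12=3
t=12: S=3, d=6, jump=1, S_13=4
t=13: S=4, d=1, jump=0, S_14=4
t=14: S=4, d=9, jump=-1, S_15=3
t=15: S=3, d=1, jump=0, S_16=3
t=16: S=3, d=9, jump=-1, S_17=2
t=17: S=2, d=0, jump=0, S_18=2


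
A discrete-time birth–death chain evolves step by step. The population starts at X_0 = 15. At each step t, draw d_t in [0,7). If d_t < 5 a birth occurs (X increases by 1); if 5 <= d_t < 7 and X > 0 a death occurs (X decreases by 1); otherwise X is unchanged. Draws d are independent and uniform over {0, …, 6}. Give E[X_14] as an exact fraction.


21

X can drop by at most 1 per step and X_0 = 15 > T = 14, so X_t >= 15 − t >= 1 > 0 for every t <= 14: the floor at 0 (the 'and X > 0' condition) never binds. Hence X_14 = X_0 + Σ_{t<14} Y_t with i.i.d. increments Y_t = y(d_t) ∈ {+1, −1, 0}.
Outcome values over d=0..6: [1, 1, 1, 1, 1, -1, -1]
Σy = 3, Σy² = 7, M = 7
μ = 3/7 = 3/7,  σ² = 7/7 − (3/7)² = 40/49
E[X_14] = 15 + 14·(3/7) = 21


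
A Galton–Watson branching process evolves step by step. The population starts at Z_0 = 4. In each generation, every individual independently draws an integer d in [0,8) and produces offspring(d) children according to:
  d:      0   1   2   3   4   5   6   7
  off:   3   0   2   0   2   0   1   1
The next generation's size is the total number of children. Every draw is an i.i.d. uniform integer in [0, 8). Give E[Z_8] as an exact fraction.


Outcome values over d=0..7: [3, 0, 2, 0, 2, 0, 1, 1]
Σy = 9, Σy² = 19, M = 8
μ = 9/8 = 9/8,  σ² = 19/8 − (9/8)² = 71/64
E[Z_0] = 4
E[Z_1] = 9/8·E[Z_0] = 9/2
E[Z_2] = 9/8·E[Z_1] = 81/16
E[Z_3] = 9/8·E[Z_2] = 729/128
E[Z_4] = 9/8·E[Z_3] = 6561/1024
E[Z_5] = 9/8·E[Z_4] = 59049/8192
E[Z_6] = 9/8·E[Z_5] = 531441/65536
E[Z_7] = 9/8·E[Z_6] = 4782969/524288
E[Z_8] = 9/8·E[Z_7] = 43046721/4194304

43046721/4194304


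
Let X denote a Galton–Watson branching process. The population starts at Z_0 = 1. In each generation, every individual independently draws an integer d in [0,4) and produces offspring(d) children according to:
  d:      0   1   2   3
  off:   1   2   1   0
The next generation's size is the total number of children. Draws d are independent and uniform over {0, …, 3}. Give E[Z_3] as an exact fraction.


Outcome values over d=0..3: [1, 2, 1, 0]
Σy = 4, Σy² = 6, M = 4
μ = 4/4 = 1,  σ² = 6/4 − (1)² = 1/2
E[Z_0] = 1
E[Z_1] = 1·E[Z_0] = 1
E[Z_2] = 1·E[Z_1] = 1
E[Z_3] = 1·E[Z_2] = 1

1


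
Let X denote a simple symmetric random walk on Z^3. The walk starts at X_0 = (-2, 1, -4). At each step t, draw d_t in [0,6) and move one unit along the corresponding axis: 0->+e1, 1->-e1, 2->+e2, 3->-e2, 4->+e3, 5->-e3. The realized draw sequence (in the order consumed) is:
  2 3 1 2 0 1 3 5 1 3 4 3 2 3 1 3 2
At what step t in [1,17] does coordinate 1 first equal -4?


9

t=0: X=(-2, 1, -4), d=2 → +e2, X_1=(-2, 2, -4)
t=1: X=(-2, 2, -4), d=3 → -e2, X_2=(-2, 1, -4)
t=2: X=(-2, 1, -4), d=1 → -e1, X_3=(-3, 1, -4)
t=3: X=(-3, 1, -4), d=2 → +e2, X_4=(-3, 2, -4)
t=4: X=(-3, 2, -4), d=0 → +e1, X_5=(-2, 2, -4)
t=5: X=(-2, 2, -4), d=1 → -e1, X_6=(-3, 2, -4)
t=6: X=(-3, 2, -4), d=3 → -e2, X_7=(-3, 1, -4)
t=7: X=(-3, 1, -4), d=5 → -e3, X_8=(-3, 1, -5)
t=8: X=(-3, 1, -5), d=1 → -e1, X_9=(-4, 1, -5)
t=9: X=(-4, 1, -5), d=3 → -e2, X_10=(-4, 0, -5)
t=10: X=(-4, 0, -5), d=4 → +e3, X_11=(-4, 0, -4)
t=11: X=(-4, 0, -4), d=3 → -e2, X_12=(-4, -1, -4)
t=12: X=(-4, -1, -4), d=2 → +e2, X_13=(-4, 0, -4)
t=13: X=(-4, 0, -4), d=3 → -e2, X_14=(-4, -1, -4)
t=14: X=(-4, -1, -4), d=1 → -e1, X_15=(-5, -1, -4)
t=15: X=(-5, -1, -4), d=3 → -e2, X_16=(-5, -2, -4)
t=16: X=(-5, -2, -4), d=2 → +e2, X_17=(-5, -1, -4)


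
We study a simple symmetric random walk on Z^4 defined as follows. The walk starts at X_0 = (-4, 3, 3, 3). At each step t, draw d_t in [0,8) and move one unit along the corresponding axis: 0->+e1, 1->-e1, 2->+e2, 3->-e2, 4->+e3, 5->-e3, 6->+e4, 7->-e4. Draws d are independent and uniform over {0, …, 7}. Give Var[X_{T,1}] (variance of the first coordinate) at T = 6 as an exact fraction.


Outcome values over d=0..7: [1, -1, 0, 0, 0, 0, 0, 0]
Σy = 0, Σy² = 2, M = 8
μ = 0/8 = 0,  σ² = 2/8 − (0)² = 1/4
Independent increments: Var[X_6] = 6·σ² = 6·(1/4) = 3/2

3/2


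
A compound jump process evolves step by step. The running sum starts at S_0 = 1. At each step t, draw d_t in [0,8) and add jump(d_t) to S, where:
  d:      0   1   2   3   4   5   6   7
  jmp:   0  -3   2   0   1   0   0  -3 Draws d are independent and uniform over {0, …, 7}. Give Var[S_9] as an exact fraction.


Outcome values over d=0..7: [0, -3, 2, 0, 1, 0, 0, -3]
Σy = -3, Σy² = 23, M = 8
μ = -3/8 = -3/8,  σ² = 23/8 − (-3/8)² = 175/64
Independent increments: Var[S_9] = 9·σ² = 9·(175/64) = 1575/64

1575/64


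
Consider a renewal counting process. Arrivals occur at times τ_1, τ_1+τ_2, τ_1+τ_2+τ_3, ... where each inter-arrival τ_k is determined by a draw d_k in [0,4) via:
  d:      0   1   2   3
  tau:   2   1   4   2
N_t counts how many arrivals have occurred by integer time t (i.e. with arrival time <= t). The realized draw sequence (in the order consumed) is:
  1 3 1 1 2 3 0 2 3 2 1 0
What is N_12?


draw d_1=1: τ_1=1, arrival time A_1=1
draw d_2=3: τ_2=2, arrival time A_2=3
draw d_3=1: τ_3=1, arrival time A_3=4
draw d_4=1: τ_4=1, arrival time A_4=5
draw d_5=2: τ_5=4, arrival time A_5=9
draw d_6=3: τ_6=2, arrival time A_6=11
draw d_7=0: τ_7=2, arrival time A_7=13
draw d_8=2: τ_8=4, arrival time A_8=17
draw d_9=3: τ_9=2, arrival time A_9=19
draw d_10=2: τ_10=4, arrival time A_10=23
draw d_11=1: τ_11=1, arrival time A_11=24
draw d_12=0: τ_12=2, arrival time A_12=26
N_t over t=0..12: 0:0 1:1 2:1 3:2 4:3 5:4 6:4 7:4 8:4 9:5 10:5 11:6 12:6

6


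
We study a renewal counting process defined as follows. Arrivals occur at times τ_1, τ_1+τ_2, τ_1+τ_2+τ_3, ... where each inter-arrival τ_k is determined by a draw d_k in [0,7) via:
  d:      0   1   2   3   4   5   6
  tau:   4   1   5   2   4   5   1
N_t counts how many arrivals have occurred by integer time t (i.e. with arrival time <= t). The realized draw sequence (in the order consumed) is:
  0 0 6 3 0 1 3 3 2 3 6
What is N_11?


draw d_1=0: τ_1=4, arrival time A_1=4
draw d_2=0: τ_2=4, arrival time A_2=8
draw d_3=6: τ_3=1, arrival time A_3=9
draw d_4=3: τ_4=2, arrival time A_4=11
draw d_5=0: τ_5=4, arrival time A_5=15
draw d_6=1: τ_6=1, arrival time A_6=16
draw d_7=3: τ_7=2, arrival time A_7=18
draw d_8=3: τ_8=2, arrival time A_8=20
draw d_9=2: τ_9=5, arrival time A_9=25
draw d_10=3: τ_10=2, arrival time A_10=27
draw d_11=6: τ_11=1, arrival time A_11=28
N_t over t=0..11: 0:0 1:0 2:0 3:0 4:1 5:1 6:1 7:1 8:2 9:3 10:3 11:4

4


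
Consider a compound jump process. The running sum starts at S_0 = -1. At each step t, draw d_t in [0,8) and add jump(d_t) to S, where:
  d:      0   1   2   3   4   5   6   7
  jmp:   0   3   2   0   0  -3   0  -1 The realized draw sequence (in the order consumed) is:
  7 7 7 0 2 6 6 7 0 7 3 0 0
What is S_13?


t=0: S=-1, d=7, jump=-1, S_1=-2
t=1: S=-2, d=7, jump=-1, S_2=-3
t=2: S=-3, d=7, jump=-1, S_3=-4
t=3: S=-4, d=0, jump=0, S_4=-4
t=4: S=-4, d=2, jump=2, S_5=-2
t=5: S=-2, d=6, jump=0, S_6=-2
t=6: S=-2, d=6, jump=0, S_7=-2
t=7: S=-2, d=7, jump=-1, S_8=-3
t=8: S=-3, d=0, jump=0, S_9=-3
t=9: S=-3, d=7, jump=-1, S_10=-4
t=10: S=-4, d=3, jump=0, S_11=-4
t=11: S=-4, d=0, jump=0, S_12=-4
t=12: S=-4, d=0, jump=0, S_13=-4

-4


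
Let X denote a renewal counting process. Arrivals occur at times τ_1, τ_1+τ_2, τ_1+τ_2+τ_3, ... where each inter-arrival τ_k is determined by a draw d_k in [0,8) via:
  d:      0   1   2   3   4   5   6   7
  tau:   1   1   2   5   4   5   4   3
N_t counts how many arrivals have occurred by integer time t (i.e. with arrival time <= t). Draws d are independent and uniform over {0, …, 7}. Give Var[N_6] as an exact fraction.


Inter-arrival values over d=0..7: [1, 1, 2, 5, 4, 5, 4, 3]
Each d has probability 1/8, so the pmf of τ is: f(1) = 1/4, f(2) = 1/8, f(3) = 1/8, f(4) = 1/4, f(5) = 1/4
Let p_n(j) = P(N_n = j), with p_0 = [1]. Condition on τ_1: p_n(0) = P(τ > n), and for j >= 1, p_n(j) = Σ_{k<=n} f(k)·p_{n−k}(j−1)
p_1 = [3/4, 1/4]  (j = 0..1)
p_2 = [5/8, 5/16, 1/16]  (j = 0..2)
p_3 = [1/2, 3/8, 7/64, 1/64]  (j = 0..3)
p_4 = [1/4, 35/64, 21/128, 9/256, 1/256]  (j = 0..4)
p_5 = [0, 41/64, 73/256, 1/16, 11/1024, 1/1024]  (j = 0..5)
p_6 = [0, 7/16, 213/512, 31/256, 45/2048, 13/4096, 1/4096]  (j = 0..6)
E[N_6] = Σ j·p_6(j) = 7119/4096;  E[N_6²] = Σ j²·p_6(j) = 14873/4096
Var[N_6] = 14873/4096 − (7119/4096)² = 10239647/16777216

10239647/16777216


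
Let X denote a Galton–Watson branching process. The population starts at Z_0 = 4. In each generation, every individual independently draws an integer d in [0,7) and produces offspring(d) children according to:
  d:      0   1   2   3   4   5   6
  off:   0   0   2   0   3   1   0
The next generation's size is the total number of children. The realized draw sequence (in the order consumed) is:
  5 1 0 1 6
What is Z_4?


0

gen 0: Z_0=4, draws=[5, 1, 0, 1], offspring=[1, 0, 0, 0], Z_1=1
gen 1: Z_1=1, draws=[6], offspring=[0], Z_2=0
gen 2: Z_2=0, draws=[], offspring=[], Z_3=0
gen 3: Z_3=0, draws=[], offspring=[], Z_4=0


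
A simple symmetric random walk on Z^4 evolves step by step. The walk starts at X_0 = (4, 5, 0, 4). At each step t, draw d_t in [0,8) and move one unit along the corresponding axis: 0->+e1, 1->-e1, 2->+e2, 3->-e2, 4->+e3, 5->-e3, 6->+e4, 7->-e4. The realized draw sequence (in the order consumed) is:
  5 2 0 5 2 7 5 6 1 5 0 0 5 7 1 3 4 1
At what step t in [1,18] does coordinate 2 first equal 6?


t=0: X=(4, 5, 0, 4), d=5 → -e3, X_1=(4, 5, -1, 4)
t=1: X=(4, 5, -1, 4), d=2 → +e2, X_2=(4, 6, -1, 4)
t=2: X=(4, 6, -1, 4), d=0 → +e1, X_3=(5, 6, -1, 4)
t=3: X=(5, 6, -1, 4), d=5 → -e3, X_4=(5, 6, -2, 4)
t=4: X=(5, 6, -2, 4), d=2 → +e2, X_5=(5, 7, -2, 4)
t=5: X=(5, 7, -2, 4), d=7 → -e4, X_6=(5, 7, -2, 3)
t=6: X=(5, 7, -2, 3), d=5 → -e3, X_7=(5, 7, -3, 3)
t=7: X=(5, 7, -3, 3), d=6 → +e4, X_8=(5, 7, -3, 4)
t=8: X=(5, 7, -3, 4), d=1 → -e1, X_9=(4, 7, -3, 4)
t=9: X=(4, 7, -3, 4), d=5 → -e3, X_10=(4, 7, -4, 4)
t=10: X=(4, 7, -4, 4), d=0 → +e1, X_11=(5, 7, -4, 4)
t=11: X=(5, 7, -4, 4), d=0 → +e1, X_12=(6, 7, -4, 4)
t=12: X=(6, 7, -4, 4), d=5 → -e3, X_13=(6, 7, -5, 4)
t=13: X=(6, 7, -5, 4), d=7 → -e4, X_14=(6, 7, -5, 3)
t=14: X=(6, 7, -5, 3), d=1 → -e1, X_15=(5, 7, -5, 3)
t=15: X=(5, 7, -5, 3), d=3 → -e2, X_16=(5, 6, -5, 3)
t=16: X=(5, 6, -5, 3), d=4 → +e3, X_17=(5, 6, -4, 3)
t=17: X=(5, 6, -4, 3), d=1 → -e1, X_18=(4, 6, -4, 3)

2


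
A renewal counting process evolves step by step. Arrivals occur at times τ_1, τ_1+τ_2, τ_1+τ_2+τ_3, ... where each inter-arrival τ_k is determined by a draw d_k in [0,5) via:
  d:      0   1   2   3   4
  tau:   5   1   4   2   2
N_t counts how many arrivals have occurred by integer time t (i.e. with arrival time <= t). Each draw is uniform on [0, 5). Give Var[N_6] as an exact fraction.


179660714/244140625

Inter-arrival values over d=0..4: [5, 1, 4, 2, 2]
Each d has probability 1/5, so the pmf of τ is: f(1) = 1/5, f(2) = 2/5, f(4) = 1/5, f(5) = 1/5
Let p_n(j) = P(N_n = j), with p_0 = [1]. Condition on τ_1: p_n(0) = P(τ > n), and for j >= 1, p_n(j) = Σ_{k<=n} f(k)·p_{n−k}(j−1)
p_1 = [4/5, 1/5]  (j = 0..1)
p_2 = [2/5, 14/25, 1/25]  (j = 0..2)
p_3 = [2/5, 2/5, 24/125, 1/125]  (j = 0..3)
p_4 = [1/5, 11/25, 38/125, 34/625, 1/625]  (j = 0..4)
p_5 = [0, 14/25, 36/125, 86/625, 44/3125, 1/3125]  (j = 0..5)
p_6 = [0, 8/25, 11/25, 117/625, 154/3125, 54/15625, 1/15625]  (j = 0..6)
E[N_6] = Σ j·p_6(j) = 30881/15625;  E[N_6²] = Σ j²·p_6(j) = 72531/15625
Var[N_6] = 72531/15625 − (30881/15625)² = 179660714/244140625


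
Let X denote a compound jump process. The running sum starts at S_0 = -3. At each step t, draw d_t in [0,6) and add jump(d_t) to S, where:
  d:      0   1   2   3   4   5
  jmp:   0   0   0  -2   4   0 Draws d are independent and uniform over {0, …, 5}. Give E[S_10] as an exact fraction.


1/3

Outcome values over d=0..5: [0, 0, 0, -2, 4, 0]
Σy = 2, Σy² = 20, M = 6
μ = 2/6 = 1/3,  σ² = 20/6 − (1/3)² = 29/9
E[S_10] = -3 + 10·(1/3) = 1/3


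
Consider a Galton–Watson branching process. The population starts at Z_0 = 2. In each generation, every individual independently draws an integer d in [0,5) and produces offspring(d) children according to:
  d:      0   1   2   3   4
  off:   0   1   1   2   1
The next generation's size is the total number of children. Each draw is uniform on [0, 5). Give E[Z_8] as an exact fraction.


Outcome values over d=0..4: [0, 1, 1, 2, 1]
Σy = 5, Σy² = 7, M = 5
μ = 5/5 = 1,  σ² = 7/5 − (1)² = 2/5
E[Z_0] = 2
E[Z_1] = 1·E[Z_0] = 2
E[Z_2] = 1·E[Z_1] = 2
E[Z_3] = 1·E[Z_2] = 2
E[Z_4] = 1·E[Z_3] = 2
E[Z_5] = 1·E[Z_4] = 2
E[Z_6] = 1·E[Z_5] = 2
E[Z_7] = 1·E[Z_6] = 2
E[Z_8] = 1·E[Z_7] = 2

2


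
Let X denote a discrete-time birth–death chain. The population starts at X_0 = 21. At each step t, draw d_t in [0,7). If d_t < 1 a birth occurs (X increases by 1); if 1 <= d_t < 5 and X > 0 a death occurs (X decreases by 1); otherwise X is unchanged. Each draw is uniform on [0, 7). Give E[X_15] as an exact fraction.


102/7

X can drop by at most 1 per step and X_0 = 21 > T = 15, so X_t >= 21 − t >= 6 > 0 for every t <= 15: the floor at 0 (the 'and X > 0' condition) never binds. Hence X_15 = X_0 + Σ_{t<15} Y_t with i.i.d. increments Y_t = y(d_t) ∈ {+1, −1, 0}.
Outcome values over d=0..6: [1, -1, -1, -1, -1, 0, 0]
Σy = -3, Σy² = 5, M = 7
μ = -3/7 = -3/7,  σ² = 5/7 − (-3/7)² = 26/49
E[X_15] = 21 + 15·(-3/7) = 102/7


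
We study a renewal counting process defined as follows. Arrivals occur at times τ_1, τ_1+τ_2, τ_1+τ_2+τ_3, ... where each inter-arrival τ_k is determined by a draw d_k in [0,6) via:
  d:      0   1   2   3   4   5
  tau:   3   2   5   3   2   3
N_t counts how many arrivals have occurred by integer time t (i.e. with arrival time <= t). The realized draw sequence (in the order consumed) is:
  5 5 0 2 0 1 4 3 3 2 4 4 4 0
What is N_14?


draw d_1=5: τ_1=3, arrival time A_1=3
draw d_2=5: τ_2=3, arrival time A_2=6
draw d_3=0: τ_3=3, arrival time A_3=9
draw d_4=2: τ_4=5, arrival time A_4=14
draw d_5=0: τ_5=3, arrival time A_5=17
draw d_6=1: τ_6=2, arrival time A_6=19
draw d_7=4: τ_7=2, arrival time A_7=21
draw d_8=3: τ_8=3, arrival time A_8=24
draw d_9=3: τ_9=3, arrival time A_9=27
draw d_10=2: τ_10=5, arrival time A_10=32
draw d_11=4: τ_11=2, arrival time A_11=34
draw d_12=4: τ_12=2, arrival time A_12=36
draw d_13=4: τ_13=2, arrival time A_13=38
draw d_14=0: τ_14=3, arrival time A_14=41
N_t over t=0..14: 0:0 1:0 2:0 3:1 4:1 5:1 6:2 7:2 8:2 9:3 10:3 11:3 12:3 13:3 14:4

4


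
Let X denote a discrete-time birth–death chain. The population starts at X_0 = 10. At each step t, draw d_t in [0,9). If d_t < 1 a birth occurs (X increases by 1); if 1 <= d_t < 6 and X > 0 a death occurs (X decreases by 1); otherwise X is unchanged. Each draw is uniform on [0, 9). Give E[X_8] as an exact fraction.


X can drop by at most 1 per step and X_0 = 10 > T = 8, so X_t >= 10 − t >= 2 > 0 for every t <= 8: the floor at 0 (the 'and X > 0' condition) never binds. Hence X_8 = X_0 + Σ_{t<8} Y_t with i.i.d. increments Y_t = y(d_t) ∈ {+1, −1, 0}.
Outcome values over d=0..8: [1, -1, -1, -1, -1, -1, 0, 0, 0]
Σy = -4, Σy² = 6, M = 9
μ = -4/9 = -4/9,  σ² = 6/9 − (-4/9)² = 38/81
E[X_8] = 10 + 8·(-4/9) = 58/9

58/9


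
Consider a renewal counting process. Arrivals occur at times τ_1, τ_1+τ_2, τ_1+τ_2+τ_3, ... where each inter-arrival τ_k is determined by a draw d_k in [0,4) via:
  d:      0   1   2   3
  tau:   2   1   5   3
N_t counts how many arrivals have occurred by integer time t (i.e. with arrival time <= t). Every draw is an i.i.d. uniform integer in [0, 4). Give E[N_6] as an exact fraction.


Inter-arrival values over d=0..3: [2, 1, 5, 3]
Each d has probability 1/4, so the pmf of τ is: f(1) = 1/4, f(2) = 1/4, f(3) = 1/4, f(5) = 1/4
Renewal equation for m(n) = E[N_n]: condition on τ_1 = k (if k <= n, one arrival plus a fresh copy on the remaining n−k steps): m(n) = F(n) + Σ_{k<=n} f(k)·m(n−k), where F(n) = P(τ <= n) and m(0) = 0
m(1) = F(1) = 1/4
m(2) = F(2) + f(1)·m(1) = 1/2 + 1/4·1/4 = 9/16
m(3) = F(3) + f(1)·m(2) + f(2)·m(1) = 3/4 + 1/4·9/16 + 1/4·1/4 = 61/64
m(4) = F(4) + f(1)·m(3) + f(2)·m(2) + f(3)·m(1) = 3/4 + 1/4·61/64 + 1/4·9/16 + 1/4·1/4 = 305/256
m(5) = F(5) + f(1)·m(4) + f(2)·m(3) + f(3)·m(2) = 1 + 1/4·305/256 + 1/4·61/64 + 1/4·9/16 = 1717/1024
m(6) = F(6) + f(1)·m(5) + f(2)·m(4) + f(3)·m(3) + f(5)·m(1) = 1 + 1/4·1717/1024 + 1/4·305/256 + 1/4·61/64 + 1/4·1/4 = 8265/4096
E[N_6] = m(6) = 8265/4096

8265/4096


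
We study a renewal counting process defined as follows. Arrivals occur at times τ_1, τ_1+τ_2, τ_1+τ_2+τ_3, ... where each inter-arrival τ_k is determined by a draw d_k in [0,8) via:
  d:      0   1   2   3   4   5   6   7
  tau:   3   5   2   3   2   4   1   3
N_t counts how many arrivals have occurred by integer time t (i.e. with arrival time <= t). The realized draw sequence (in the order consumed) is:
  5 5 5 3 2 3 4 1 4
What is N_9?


draw d_1=5: τ_1=4, arrival time A_1=4
draw d_2=5: τ_2=4, arrival time A_2=8
draw d_3=5: τ_3=4, arrival time A_3=12
draw d_4=3: τ_4=3, arrival time A_4=15
draw d_5=2: τ_5=2, arrival time A_5=17
draw d_6=3: τ_6=3, arrival time A_6=20
draw d_7=4: τ_7=2, arrival time A_7=22
draw d_8=1: τ_8=5, arrival time A_8=27
draw d_9=4: τ_9=2, arrival time A_9=29
N_t over t=0..9: 0:0 1:0 2:0 3:0 4:1 5:1 6:1 7:1 8:2 9:2

2


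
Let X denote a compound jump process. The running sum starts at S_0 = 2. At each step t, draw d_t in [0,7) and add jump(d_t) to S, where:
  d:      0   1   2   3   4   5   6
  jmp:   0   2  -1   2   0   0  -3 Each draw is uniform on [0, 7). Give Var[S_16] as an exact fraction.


288/7

Outcome values over d=0..6: [0, 2, -1, 2, 0, 0, -3]
Σy = 0, Σy² = 18, M = 7
μ = 0/7 = 0,  σ² = 18/7 − (0)² = 18/7
Independent increments: Var[S_16] = 16·σ² = 16·(18/7) = 288/7


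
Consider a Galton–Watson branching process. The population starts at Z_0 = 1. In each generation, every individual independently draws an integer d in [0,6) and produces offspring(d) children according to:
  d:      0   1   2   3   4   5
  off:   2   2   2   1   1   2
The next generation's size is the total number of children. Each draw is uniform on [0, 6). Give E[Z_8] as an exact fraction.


390625/6561

Outcome values over d=0..5: [2, 2, 2, 1, 1, 2]
Σy = 10, Σy² = 18, M = 6
μ = 10/6 = 5/3,  σ² = 18/6 − (5/3)² = 2/9
E[Z_0] = 1
E[Z_1] = 5/3·E[Z_0] = 5/3
E[Z_2] = 5/3·E[Z_1] = 25/9
E[Z_3] = 5/3·E[Z_2] = 125/27
E[Z_4] = 5/3·E[Z_3] = 625/81
E[Z_5] = 5/3·E[Z_4] = 3125/243
E[Z_6] = 5/3·E[Z_5] = 15625/729
E[Z_7] = 5/3·E[Z_6] = 78125/2187
E[Z_8] = 5/3·E[Z_7] = 390625/6561


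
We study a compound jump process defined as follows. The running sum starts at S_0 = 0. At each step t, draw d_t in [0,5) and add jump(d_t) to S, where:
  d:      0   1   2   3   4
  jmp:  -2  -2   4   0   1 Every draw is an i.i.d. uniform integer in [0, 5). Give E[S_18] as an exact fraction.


Outcome values over d=0..4: [-2, -2, 4, 0, 1]
Σy = 1, Σy² = 25, M = 5
μ = 1/5 = 1/5,  σ² = 25/5 − (1/5)² = 124/25
E[S_18] = 0 + 18·(1/5) = 18/5

18/5


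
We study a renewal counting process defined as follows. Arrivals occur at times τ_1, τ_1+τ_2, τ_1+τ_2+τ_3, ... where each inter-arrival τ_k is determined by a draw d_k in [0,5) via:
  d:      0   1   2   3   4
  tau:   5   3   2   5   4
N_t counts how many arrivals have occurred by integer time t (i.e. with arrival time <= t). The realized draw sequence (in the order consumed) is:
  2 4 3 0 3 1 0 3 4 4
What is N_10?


2

draw d_1=2: τ_1=2, arrival time A_1=2
draw d_2=4: τ_2=4, arrival time A_2=6
draw d_3=3: τ_3=5, arrival time A_3=11
draw d_4=0: τ_4=5, arrival time A_4=16
draw d_5=3: τ_5=5, arrival time A_5=21
draw d_6=1: τ_6=3, arrival time A_6=24
draw d_7=0: τ_7=5, arrival time A_7=29
draw d_8=3: τ_8=5, arrival time A_8=34
draw d_9=4: τ_9=4, arrival time A_9=38
draw d_10=4: τ_10=4, arrival time A_10=42
N_t over t=0..10: 0:0 1:0 2:1 3:1 4:1 5:1 6:2 7:2 8:2 9:2 10:2


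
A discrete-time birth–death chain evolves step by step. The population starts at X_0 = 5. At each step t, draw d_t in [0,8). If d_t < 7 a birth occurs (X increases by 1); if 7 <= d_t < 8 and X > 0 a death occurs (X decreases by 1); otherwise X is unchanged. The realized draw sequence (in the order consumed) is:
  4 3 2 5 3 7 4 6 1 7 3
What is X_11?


12

t=0: X=5, d=4 → birth, X_1=6
t=1: X=6, d=3 → birth, X_2=7
t=2: X=7, d=2 → birth, X_3=8
t=3: X=8, d=5 → birth, X_4=9
t=4: X=9, d=3 → birth, X_5=10
t=5: X=10, d=7 → death, X_6=9
t=6: X=9, d=4 → birth, X_7=10
t=7: X=10, d=6 → birth, X_8=11
t=8: X=11, d=1 → birth, X_9=12
t=9: X=12, d=7 → death, X_10=11
t=10: X=11, d=3 → birth, X_11=12


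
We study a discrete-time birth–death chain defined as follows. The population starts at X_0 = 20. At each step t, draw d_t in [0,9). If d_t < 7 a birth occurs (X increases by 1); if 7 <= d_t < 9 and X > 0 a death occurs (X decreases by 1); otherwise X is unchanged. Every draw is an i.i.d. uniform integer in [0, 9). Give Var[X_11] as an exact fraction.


X can drop by at most 1 per step and X_0 = 20 > T = 11, so X_t >= 20 − t >= 9 > 0 for every t <= 11: the floor at 0 (the 'and X > 0' condition) never binds. Hence X_11 = X_0 + Σ_{t<11} Y_t with i.i.d. increments Y_t = y(d_t) ∈ {+1, −1, 0}.
Outcome values over d=0..8: [1, 1, 1, 1, 1, 1, 1, -1, -1]
Σy = 5, Σy² = 9, M = 9
μ = 5/9 = 5/9,  σ² = 9/9 − (5/9)² = 56/81
Independent increments: Var[X_11] = 11·σ² = 11·(56/81) = 616/81

616/81


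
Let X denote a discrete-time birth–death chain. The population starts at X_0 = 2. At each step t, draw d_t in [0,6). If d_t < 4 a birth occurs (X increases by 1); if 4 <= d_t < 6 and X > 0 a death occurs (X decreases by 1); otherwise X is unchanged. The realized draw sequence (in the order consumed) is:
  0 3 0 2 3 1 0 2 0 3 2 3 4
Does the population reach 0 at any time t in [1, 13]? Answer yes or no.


t=0: X=2, d=0 → birth, X_1=3
t=1: X=3, d=3 → birth, X_2=4
t=2: X=4, d=0 → birth, X_3=5
t=3: X=5, d=2 → birth, X_4=6
t=4: X=6, d=3 → birth, X_5=7
t=5: X=7, d=1 → birth, X_6=8
t=6: X=8, d=0 → birth, X_7=9
t=7: X=9, d=2 → birth, X_8=10
t=8: X=10, d=0 → birth, X_9=11
t=9: X=11, d=3 → birth, X_10=12
t=10: X=12, d=2 → birth, X_11=13
t=11: X=13, d=3 → birth, X_12=14
t=12: X=14, d=4 → death, X_13=13

no


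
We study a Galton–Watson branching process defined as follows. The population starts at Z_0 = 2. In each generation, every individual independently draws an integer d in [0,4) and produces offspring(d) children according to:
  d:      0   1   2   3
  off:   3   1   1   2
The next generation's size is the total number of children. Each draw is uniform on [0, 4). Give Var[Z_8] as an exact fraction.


17209829251615/2147483648

Outcome values over d=0..3: [3, 1, 1, 2]
Σy = 7, Σy² = 15, M = 4
μ = 7/4 = 7/4,  σ² = 15/4 − (7/4)² = 11/16
V_0 = 0, E_0 = 2
V_1 = 11/16·E_0 + (7/4)²·V_0 = 11/8;  E_1 = 7/2
V_2 = 11/16·E_1 + (7/4)²·V_1 = 847/128;  E_2 = 49/8
V_3 = 11/16·E_2 + (7/4)²·V_2 = 50127/2048;  E_3 = 343/32
V_4 = 11/16·E_3 + (7/4)²·V_3 = 2697695/32768;  E_4 = 2401/128
V_5 = 11/16·E_4 + (7/4)²·V_4 = 138948271/524288;  E_5 = 16807/512
V_6 = 11/16·E_5 + (7/4)²·V_5 = 6997779327/8388608;  E_6 = 117649/2048
V_7 = 11/16·E_6 + (7/4)²·V_6 = 348191980367/134217728;  E_7 = 823543/8192
V_8 = 11/16·E_7 + (7/4)²·V_7 = 17209829251615/2147483648;  E_8 = 5764801/32768


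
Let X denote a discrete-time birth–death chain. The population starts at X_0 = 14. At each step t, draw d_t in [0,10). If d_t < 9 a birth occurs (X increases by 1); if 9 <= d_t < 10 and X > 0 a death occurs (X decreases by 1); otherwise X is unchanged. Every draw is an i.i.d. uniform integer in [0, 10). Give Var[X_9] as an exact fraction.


X can drop by at most 1 per step and X_0 = 14 > T = 9, so X_t >= 14 − t >= 5 > 0 for every t <= 9: the floor at 0 (the 'and X > 0' condition) never binds. Hence X_9 = X_0 + Σ_{t<9} Y_t with i.i.d. increments Y_t = y(d_t) ∈ {+1, −1, 0}.
Outcome values over d=0..9: [1, 1, 1, 1, 1, 1, 1, 1, 1, -1]
Σy = 8, Σy² = 10, M = 10
μ = 8/10 = 4/5,  σ² = 10/10 − (4/5)² = 9/25
Independent increments: Var[X_9] = 9·σ² = 9·(9/25) = 81/25

81/25


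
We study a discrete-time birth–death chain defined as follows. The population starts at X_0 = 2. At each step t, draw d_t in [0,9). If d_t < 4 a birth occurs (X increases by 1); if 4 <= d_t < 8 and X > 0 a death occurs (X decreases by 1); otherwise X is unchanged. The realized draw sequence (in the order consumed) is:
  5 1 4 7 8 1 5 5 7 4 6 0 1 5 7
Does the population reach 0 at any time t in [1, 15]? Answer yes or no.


yes

t=0: X=2, d=5 → death, X_1=1
t=1: X=1, d=1 → birth, X_2=2
t=2: X=2, d=4 → death, X_3=1
t=3: X=1, d=7 → death, X_4=0
t=4: X=0, d=8 → hold, X_5=0
t=5: X=0, d=1 → birth, X_6=1
t=6: X=1, d=5 → death, X_7=0
t=7: X=0, d=5 → hold, X_8=0
t=8: X=0, d=7 → hold, X_9=0
t=9: X=0, d=4 → hold, X_10=0
t=10: X=0, d=6 → hold, X_11=0
t=11: X=0, d=0 → birth, X_12=1
t=12: X=1, d=1 → birth, X_13=2
t=13: X=2, d=5 → death, X_14=1
t=14: X=1, d=7 → death, X_15=0


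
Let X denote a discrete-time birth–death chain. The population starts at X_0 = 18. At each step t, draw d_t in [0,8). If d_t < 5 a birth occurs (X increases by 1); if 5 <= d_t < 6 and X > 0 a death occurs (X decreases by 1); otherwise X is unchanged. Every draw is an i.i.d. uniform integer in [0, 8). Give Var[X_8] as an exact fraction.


4

X can drop by at most 1 per step and X_0 = 18 > T = 8, so X_t >= 18 − t >= 10 > 0 for every t <= 8: the floor at 0 (the 'and X > 0' condition) never binds. Hence X_8 = X_0 + Σ_{t<8} Y_t with i.i.d. increments Y_t = y(d_t) ∈ {+1, −1, 0}.
Outcome values over d=0..7: [1, 1, 1, 1, 1, -1, 0, 0]
Σy = 4, Σy² = 6, M = 8
μ = 4/8 = 1/2,  σ² = 6/8 − (1/2)² = 1/2
Independent increments: Var[X_8] = 8·σ² = 8·(1/2) = 4


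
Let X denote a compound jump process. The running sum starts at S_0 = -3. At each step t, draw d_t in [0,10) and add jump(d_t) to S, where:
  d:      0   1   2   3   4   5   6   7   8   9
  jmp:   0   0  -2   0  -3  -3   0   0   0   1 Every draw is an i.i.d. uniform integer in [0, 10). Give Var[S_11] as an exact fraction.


Outcome values over d=0..9: [0, 0, -2, 0, -3, -3, 0, 0, 0, 1]
Σy = -7, Σy² = 23, M = 10
μ = -7/10 = -7/10,  σ² = 23/10 − (-7/10)² = 181/100
Independent increments: Var[S_11] = 11·σ² = 11·(181/100) = 1991/100

1991/100


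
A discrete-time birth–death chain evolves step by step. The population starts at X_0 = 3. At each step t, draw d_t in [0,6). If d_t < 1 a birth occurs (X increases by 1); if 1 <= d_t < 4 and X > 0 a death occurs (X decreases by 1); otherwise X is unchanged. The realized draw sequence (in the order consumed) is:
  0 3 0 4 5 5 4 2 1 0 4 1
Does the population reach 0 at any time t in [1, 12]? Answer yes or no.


t=0: X=3, d=0 → birth, X_1=4
t=1: X=4, d=3 → death, X_2=3
t=2: X=3, d=0 → birth, X_3=4
t=3: X=4, d=4 → hold, X_4=4
t=4: X=4, d=5 → hold, X_5=4
t=5: X=4, d=5 → hold, X_6=4
t=6: X=4, d=4 → hold, X_7=4
t=7: X=4, d=2 → death, X_8=3
t=8: X=3, d=1 → death, X_9=2
t=9: X=2, d=0 → birth, X_10=3
t=10: X=3, d=4 → hold, X_11=3
t=11: X=3, d=1 → death, X_12=2

no


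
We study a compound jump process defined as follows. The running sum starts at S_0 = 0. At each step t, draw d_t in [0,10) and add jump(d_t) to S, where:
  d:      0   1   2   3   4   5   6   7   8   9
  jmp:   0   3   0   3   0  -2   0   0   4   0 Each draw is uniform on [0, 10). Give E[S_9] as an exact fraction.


36/5

Outcome values over d=0..9: [0, 3, 0, 3, 0, -2, 0, 0, 4, 0]
Σy = 8, Σy² = 38, M = 10
μ = 8/10 = 4/5,  σ² = 38/10 − (4/5)² = 79/25
E[S_9] = 0 + 9·(4/5) = 36/5


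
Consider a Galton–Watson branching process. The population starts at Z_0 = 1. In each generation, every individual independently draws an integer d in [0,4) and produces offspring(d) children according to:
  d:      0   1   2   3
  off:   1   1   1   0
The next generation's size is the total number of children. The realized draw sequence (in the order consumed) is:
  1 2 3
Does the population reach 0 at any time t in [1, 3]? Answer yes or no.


gen 0: Z_0=1, draws=[1], offspring=[1], Z_1=1
gen 1: Z_1=1, draws=[2], offspring=[1], Z_2=1
gen 2: Z_2=1, draws=[3], offspring=[0], Z_3=0

yes


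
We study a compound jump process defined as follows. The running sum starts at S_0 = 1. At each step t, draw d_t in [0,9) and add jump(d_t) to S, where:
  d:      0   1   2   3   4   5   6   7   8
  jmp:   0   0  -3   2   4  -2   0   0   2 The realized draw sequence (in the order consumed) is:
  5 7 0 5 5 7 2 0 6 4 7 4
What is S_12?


0

t=0: S=1, d=5, jump=-2, S_1=-1
t=1: S=-1, d=7, jump=0, S_2=-1
t=2: S=-1, d=0, jump=0, S_3=-1
t=3: S=-1, d=5, jump=-2, S_4=-3
t=4: S=-3, d=5, jump=-2, S_5=-5
t=5: S=-5, d=7, jump=0, S_6=-5
t=6: S=-5, d=2, jump=-3, S_7=-8
t=7: S=-8, d=0, jump=0, S_8=-8
t=8: S=-8, d=6, jump=0, S_9=-8
t=9: S=-8, d=4, jump=4, S_10=-4
t=10: S=-4, d=7, jump=0, S_11=-4
t=11: S=-4, d=4, jump=4, S_12=0


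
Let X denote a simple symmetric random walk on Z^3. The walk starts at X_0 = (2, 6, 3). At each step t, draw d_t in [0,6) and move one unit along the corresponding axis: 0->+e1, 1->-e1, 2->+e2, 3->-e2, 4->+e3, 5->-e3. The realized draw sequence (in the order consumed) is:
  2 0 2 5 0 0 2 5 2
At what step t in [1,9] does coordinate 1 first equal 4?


t=0: X=(2, 6, 3), d=2 → +e2, X_1=(2, 7, 3)
t=1: X=(2, 7, 3), d=0 → +e1, X_2=(3, 7, 3)
t=2: X=(3, 7, 3), d=2 → +e2, X_3=(3, 8, 3)
t=3: X=(3, 8, 3), d=5 → -e3, X_4=(3, 8, 2)
t=4: X=(3, 8, 2), d=0 → +e1, X_5=(4, 8, 2)
t=5: X=(4, 8, 2), d=0 → +e1, X_6=(5, 8, 2)
t=6: X=(5, 8, 2), d=2 → +e2, X_7=(5, 9, 2)
t=7: X=(5, 9, 2), d=5 → -e3, X_8=(5, 9, 1)
t=8: X=(5, 9, 1), d=2 → +e2, X_9=(5, 10, 1)

5


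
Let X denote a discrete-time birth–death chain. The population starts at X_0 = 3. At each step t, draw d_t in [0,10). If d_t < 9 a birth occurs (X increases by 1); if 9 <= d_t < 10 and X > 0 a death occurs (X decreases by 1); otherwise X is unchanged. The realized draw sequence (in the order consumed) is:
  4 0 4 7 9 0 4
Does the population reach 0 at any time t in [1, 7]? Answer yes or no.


t=0: X=3, d=4 → birth, X_1=4
t=1: X=4, d=0 → birth, X_2=5
t=2: X=5, d=4 → birth, X_3=6
t=3: X=6, d=7 → birth, X_4=7
t=4: X=7, d=9 → death, X_5=6
t=5: X=6, d=0 → birth, X_6=7
t=6: X=7, d=4 → birth, X_7=8

no


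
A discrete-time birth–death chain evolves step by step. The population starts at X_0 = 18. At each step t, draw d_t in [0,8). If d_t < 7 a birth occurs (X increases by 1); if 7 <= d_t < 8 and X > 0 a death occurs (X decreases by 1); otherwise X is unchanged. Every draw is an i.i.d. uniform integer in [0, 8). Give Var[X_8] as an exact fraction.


X can drop by at most 1 per step and X_0 = 18 > T = 8, so X_t >= 18 − t >= 10 > 0 for every t <= 8: the floor at 0 (the 'and X > 0' condition) never binds. Hence X_8 = X_0 + Σ_{t<8} Y_t with i.i.d. increments Y_t = y(d_t) ∈ {+1, −1, 0}.
Outcome values over d=0..7: [1, 1, 1, 1, 1, 1, 1, -1]
Σy = 6, Σy² = 8, M = 8
μ = 6/8 = 3/4,  σ² = 8/8 − (3/4)² = 7/16
Independent increments: Var[X_8] = 8·σ² = 8·(7/16) = 7/2

7/2


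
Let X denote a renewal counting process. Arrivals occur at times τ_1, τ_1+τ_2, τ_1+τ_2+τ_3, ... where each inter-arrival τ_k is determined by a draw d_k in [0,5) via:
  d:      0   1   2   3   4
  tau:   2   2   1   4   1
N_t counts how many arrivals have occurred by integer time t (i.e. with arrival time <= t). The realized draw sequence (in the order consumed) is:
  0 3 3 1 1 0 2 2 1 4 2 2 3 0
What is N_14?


5

draw d_1=0: τ_1=2, arrival time A_1=2
draw d_2=3: τ_2=4, arrival time A_2=6
draw d_3=3: τ_3=4, arrival time A_3=10
draw d_4=1: τ_4=2, arrival time A_4=12
draw d_5=1: τ_5=2, arrival time A_5=14
draw d_6=0: τ_6=2, arrival time A_6=16
draw d_7=2: τ_7=1, arrival time A_7=17
draw d_8=2: τ_8=1, arrival time A_8=18
draw d_9=1: τ_9=2, arrival time A_9=20
draw d_10=4: τ_10=1, arrival time A_10=21
draw d_11=2: τ_11=1, arrival time A_11=22
draw d_12=2: τ_12=1, arrival time A_12=23
draw d_13=3: τ_13=4, arrival time A_13=27
draw d_14=0: τ_14=2, arrival time A_14=29
N_t over t=0..14: 0:0 1:0 2:1 3:1 4:1 5:1 6:2 7:2 8:2 9:2 10:3 11:3 12:4 13:4 14:5


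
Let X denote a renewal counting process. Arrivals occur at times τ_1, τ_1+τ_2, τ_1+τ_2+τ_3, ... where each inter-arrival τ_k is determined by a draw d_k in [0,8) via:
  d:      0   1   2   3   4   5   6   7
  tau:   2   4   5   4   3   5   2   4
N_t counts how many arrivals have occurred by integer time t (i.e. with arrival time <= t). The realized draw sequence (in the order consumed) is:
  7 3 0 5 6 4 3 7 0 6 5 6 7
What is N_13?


draw d_1=7: τ_1=4, arrival time A_1=4
draw d_2=3: τ_2=4, arrival time A_2=8
draw d_3=0: τ_3=2, arrival time A_3=10
draw d_4=5: τ_4=5, arrival time A_4=15
draw d_5=6: τ_5=2, arrival time A_5=17
draw d_6=4: τ_6=3, arrival time A_6=20
draw d_7=3: τ_7=4, arrival time A_7=24
draw d_8=7: τ_8=4, arrival time A_8=28
draw d_9=0: τ_9=2, arrival time A_9=30
draw d_10=6: τ_10=2, arrival time A_10=32
draw d_11=5: τ_11=5, arrival time A_11=37
draw d_12=6: τ_12=2, arrival time A_12=39
draw d_13=7: τ_13=4, arrival time A_13=43
N_t over t=0..13: 0:0 1:0 2:0 3:0 4:1 5:1 6:1 7:1 8:2 9:2 10:3 11:3 12:3 13:3

3
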